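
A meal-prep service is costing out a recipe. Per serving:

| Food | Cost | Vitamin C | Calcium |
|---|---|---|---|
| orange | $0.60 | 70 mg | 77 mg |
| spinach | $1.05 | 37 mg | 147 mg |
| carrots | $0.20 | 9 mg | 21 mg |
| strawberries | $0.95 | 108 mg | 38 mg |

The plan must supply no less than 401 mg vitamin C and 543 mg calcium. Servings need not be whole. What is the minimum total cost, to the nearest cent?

$4.14

orange only: max(401/70, 543/77) = 7.052 servings → $4.23.
spinach only: max(401/37, 543/147) = 10.84 servings → $11.38.
carrots only: max(401/9, 543/21) = 44.56 servings → $8.91.
strawberries only: max(401/108, 543/38) = 14.29 servings → $13.57.
orange + spinach with both tight: 5.222 servings and 0.9586 servings → $4.14.
orange + carrots with both tight: 4.548 servings and 9.18 servings → $4.56.
orange + strawberries: the both-tight solution has a negative serving — not a feasible corner.
spinach + carrots: intersection lies outside the first quadrant.
spinach + strawberries with both tight: 3 servings and 2.685 servings → $5.70.
carrots + strawberries with both tight: 22.54 servings and 1.835 servings → $6.25.
The minimum over all feasible corners is $4.14.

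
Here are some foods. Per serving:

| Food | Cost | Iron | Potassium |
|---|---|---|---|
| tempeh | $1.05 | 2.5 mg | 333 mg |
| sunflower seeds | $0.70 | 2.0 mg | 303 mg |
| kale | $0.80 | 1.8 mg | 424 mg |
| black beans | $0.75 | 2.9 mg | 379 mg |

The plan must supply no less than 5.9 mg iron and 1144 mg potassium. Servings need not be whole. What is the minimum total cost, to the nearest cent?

The cheapest plan sits at a corner of the feasible region — with two constraints it uses at most two foods.
tempeh only: max(5.9/2.5, 1144/333) = 3.435 servings → $3.61.
sunflower seeds only: max(5.9/2.0, 1144/303) = 3.776 servings → $2.64.
kale only: max(5.9/1.8, 1144/424) = 3.278 servings → $2.62.
black beans only: max(5.9/2.9, 1144/379) = 3.018 servings → $2.26.
tempeh + sunflower seeds with both targets exact would need a negative amount; discard.
tempeh + kale with both tight: 0.9605 servings and 1.944 servings → $2.56.
tempeh + black beans: the both-tight solution has a negative serving — not a feasible corner.
sunflower seeds + kale with both tight: 1.462 servings and 1.653 servings → $2.35.
sunflower seeds + black beans: the both-tight solution has a negative serving — not a feasible corner.
kale + black beans with both tight: 1.976 servings and 0.8082 servings → $2.19.
The minimum over all feasible corners is $2.19.

$2.19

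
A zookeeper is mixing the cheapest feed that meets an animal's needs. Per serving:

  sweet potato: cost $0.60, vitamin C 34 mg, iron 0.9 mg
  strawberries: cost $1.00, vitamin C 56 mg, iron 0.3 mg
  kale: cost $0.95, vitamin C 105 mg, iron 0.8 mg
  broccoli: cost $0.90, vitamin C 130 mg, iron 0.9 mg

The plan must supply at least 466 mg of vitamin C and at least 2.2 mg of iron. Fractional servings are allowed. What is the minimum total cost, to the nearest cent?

At the optimum either one food covers both requirements or two foods hit both targets exactly; no other combination can be cheaper.
sweet potato only: max(466/34, 2.2/0.9) = 13.71 servings → $8.22.
strawberries only: max(466/56, 2.2/0.3) = 8.321 servings → $8.32.
kale only: max(466/105, 2.2/0.8) = 4.438 servings → $4.22.
broccoli only: max(466/130, 2.2/0.9) = 3.585 servings → $3.23.
sweet potato + strawberries: the both-tight solution has a negative serving — not a feasible corner.
sweet potato + kale: the both-tight solution has a negative serving — not a feasible corner.
sweet potato + broccoli with both targets exact would need a negative amount; discard.
strawberries + kale: the both-tight solution has a negative serving — not a feasible corner.
strawberries + broccoli with both targets exact would need a negative amount; discard.
kale + broccoli: intersection lies outside the first quadrant.
Cheapest feasible corner: $3.23.

$3.23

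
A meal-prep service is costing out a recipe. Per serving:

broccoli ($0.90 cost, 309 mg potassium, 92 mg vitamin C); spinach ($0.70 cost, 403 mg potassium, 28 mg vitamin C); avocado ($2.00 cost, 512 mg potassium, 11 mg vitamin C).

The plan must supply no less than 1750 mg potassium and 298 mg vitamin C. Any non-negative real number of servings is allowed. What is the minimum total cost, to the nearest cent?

$3.95

With two linear requirements the optimum uses one or two foods; enumerate the corners.
broccoli only: max(1750/309, 298/92) = 5.663 servings → $5.10.
spinach only: max(1750/403, 298/28) = 10.64 servings → $7.45.
avocado only: max(1750/512, 298/11) = 27.09 servings → $54.18.
broccoli + spinach with both tight: 2.501 servings and 2.425 servings → $3.95.
broccoli + avocado with both tight: 3.051 servings and 1.577 servings → $5.90.
spinach + avocado: the both-tight solution has a negative serving — not a feasible corner.
The minimum over all feasible corners is $3.95.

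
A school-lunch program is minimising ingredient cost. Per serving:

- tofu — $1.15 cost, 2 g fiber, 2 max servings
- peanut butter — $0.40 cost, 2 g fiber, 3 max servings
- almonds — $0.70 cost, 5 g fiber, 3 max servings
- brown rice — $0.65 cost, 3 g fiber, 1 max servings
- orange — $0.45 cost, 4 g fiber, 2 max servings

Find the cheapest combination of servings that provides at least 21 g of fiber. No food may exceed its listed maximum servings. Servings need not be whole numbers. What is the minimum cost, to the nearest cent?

Cost per g of fiber: orange $0.1125, almonds $0.1400, peanut butter $0.2000, brown rice $0.2167, tofu $0.5750.
Take 2 servings of orange: +8.0 g fiber for $0.90 (total $0.90, still need 13.0 g).
Take 2.6 servings of almonds: +13.0 g fiber for $1.82 (total $2.72, still need 0.0 g).
Filling from the cheapest source first is optimal under one linear minimum: $2.72.

$2.72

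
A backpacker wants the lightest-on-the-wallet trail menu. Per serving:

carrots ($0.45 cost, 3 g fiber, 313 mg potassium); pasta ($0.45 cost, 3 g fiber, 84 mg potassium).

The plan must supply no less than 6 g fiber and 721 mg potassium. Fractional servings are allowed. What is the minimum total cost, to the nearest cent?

An LP optimum is at a vertex; with two nutrient constraints at most two foods are used. Check each candidate.
carrots only: max(6/3, 721/313) = 2.304 servings → $1.04.
pasta only: max(6/3, 721/84) = 8.583 servings → $3.86.
carrots + pasta: the both-tight solution has a negative serving — not a feasible corner.
Cheapest feasible corner: $1.04.

$1.04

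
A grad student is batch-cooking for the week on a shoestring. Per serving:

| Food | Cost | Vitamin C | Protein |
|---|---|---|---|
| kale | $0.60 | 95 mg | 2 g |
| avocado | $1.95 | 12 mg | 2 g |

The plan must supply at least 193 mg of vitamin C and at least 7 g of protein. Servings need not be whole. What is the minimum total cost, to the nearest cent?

$2.10

At the optimum either one food covers both requirements or two foods hit both targets exactly; no other combination can be cheaper.
kale only: max(193/95, 7/2) = 3.5 servings → $2.10.
avocado only: max(193/12, 7/2) = 16.08 servings → $31.36.
kale + avocado with both tight: 1.819 servings and 1.681 servings → $4.37.
So the least-cost plan costs $2.10.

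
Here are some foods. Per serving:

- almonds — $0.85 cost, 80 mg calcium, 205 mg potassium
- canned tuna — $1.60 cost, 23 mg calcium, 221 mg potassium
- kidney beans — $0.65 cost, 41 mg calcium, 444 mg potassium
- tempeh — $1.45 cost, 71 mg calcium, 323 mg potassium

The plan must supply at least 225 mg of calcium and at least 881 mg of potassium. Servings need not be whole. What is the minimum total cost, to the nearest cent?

The cheapest plan sits at a corner of the feasible region — with two constraints it uses at most two foods.
almonds only: max(225/80, 881/205) = 4.298 servings → $3.65.
canned tuna only: max(225/23, 881/221) = 9.783 servings → $15.65.
kidney beans only: max(225/41, 881/444) = 5.488 servings → $3.57.
tempeh only: max(225/71, 881/323) = 3.169 servings → $4.60.
almonds + canned tuna with both tight: 2.272 servings and 1.879 servings → $4.94.
almonds + kidney beans with both tight: 2.352 servings and 0.8982 servings → $2.58.
almonds + tempeh with both tight: 0.8971 servings and 2.158 servings → $3.89.
canned tuna + kidney beans: intersection lies outside the first quadrant.
canned tuna + tempeh with both targets exact would need a negative amount; discard.
kidney beans + tempeh: intersection lies outside the first quadrant.
So the least-cost plan costs $2.58.

$2.58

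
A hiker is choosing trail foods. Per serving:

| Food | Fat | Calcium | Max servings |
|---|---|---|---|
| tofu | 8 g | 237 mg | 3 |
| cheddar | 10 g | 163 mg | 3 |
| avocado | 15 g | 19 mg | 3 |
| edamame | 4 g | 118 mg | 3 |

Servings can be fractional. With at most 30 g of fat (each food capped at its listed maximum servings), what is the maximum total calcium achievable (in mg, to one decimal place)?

Calcium per g fat: tofu 29.62, edamame 29.5, cheddar 16.3, avocado 1.267.
Take 3 servings of tofu: uses 24 g fat, +711.0 mg calcium (running total 711.0 mg).
Take 1.5 servings of edamame: uses 6 g fat, +177.0 mg calcium (running total 888.0 mg).
Filling greedily by calcium-per-g fat is optimal for one linear limit, giving 888.0 mg.

888.0 mg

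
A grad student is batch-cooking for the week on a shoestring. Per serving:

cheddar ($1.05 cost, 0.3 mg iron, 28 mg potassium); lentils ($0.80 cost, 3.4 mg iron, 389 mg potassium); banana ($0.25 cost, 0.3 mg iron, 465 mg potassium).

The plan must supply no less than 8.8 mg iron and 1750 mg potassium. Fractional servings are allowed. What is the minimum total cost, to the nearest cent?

An LP optimum is at a vertex; with two nutrient constraints at most two foods are used. Check each candidate.
cheddar only: max(8.8/0.3, 1750/28) = 62.5 servings → $65.62.
lentils only: max(8.8/3.4, 1750/389) = 4.499 servings → $3.60.
banana only: max(8.8/0.3, 1750/465) = 29.33 servings → $7.33.
cheddar + lentils: the both-tight solution has a negative serving — not a feasible corner.
cheddar + banana with both tight: 27.21 servings and 2.125 servings → $29.10.
lentils + banana with both tight: 2.436 servings and 1.726 servings → $2.38.
The minimum over all feasible corners is $2.38.

$2.38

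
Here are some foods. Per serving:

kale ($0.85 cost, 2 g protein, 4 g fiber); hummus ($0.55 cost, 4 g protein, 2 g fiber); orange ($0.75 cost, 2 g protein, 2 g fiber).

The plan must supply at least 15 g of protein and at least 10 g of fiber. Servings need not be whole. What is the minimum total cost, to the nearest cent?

This is a tiny linear program; its minimum lies at a vertex of the feasible set. List the vertices and price them.
kale only: max(15/2, 10/4) = 7.5 servings → $6.38.
hummus only: max(15/4, 10/2) = 5 servings → $2.75.
orange only: max(15/2, 10/2) = 7.5 servings → $5.62.
kale + hummus with both tight: 0.8333 servings and 3.333 servings → $2.54.
kale + orange: intersection lies outside the first quadrant.
hummus + orange with both tight: 2.5 servings and 2.5 servings → $3.25.
The minimum over all feasible corners is $2.54.

$2.54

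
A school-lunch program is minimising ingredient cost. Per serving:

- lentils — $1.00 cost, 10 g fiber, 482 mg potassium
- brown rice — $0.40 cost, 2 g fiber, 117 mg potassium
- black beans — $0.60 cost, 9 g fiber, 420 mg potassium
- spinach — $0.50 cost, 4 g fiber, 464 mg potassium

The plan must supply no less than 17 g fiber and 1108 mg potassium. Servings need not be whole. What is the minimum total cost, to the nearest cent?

$1.40

Two binding constraints pin down two serving amounts, so the optimal mix uses at most two foods. The candidates are each food alone (scaled to the tighter of fiber/potassium) and each pair with both constraints tight.
lentils only: max(17/10, 1108/482) = 2.299 servings → $2.30.
brown rice only: max(17/2, 1108/117) = 9.47 servings → $3.79.
black beans only: max(17/9, 1108/420) = 2.638 servings → $1.58.
spinach only: max(17/4, 1108/464) = 4.25 servings → $2.12.
lentils + brown rice: intersection lies outside the first quadrant.
lentils + black beans: intersection lies outside the first quadrant.
lentils + spinach with both tight: 1.274 servings and 1.064 servings → $1.81.
brown rice + black beans with both targets exact would need a negative amount; discard.
brown rice + spinach with both tight: 7.513 servings and 0.4935 servings → $3.25.
black beans + spinach with both tight: 1.385 servings and 1.135 servings → $1.40.
Cheapest feasible corner: $1.40.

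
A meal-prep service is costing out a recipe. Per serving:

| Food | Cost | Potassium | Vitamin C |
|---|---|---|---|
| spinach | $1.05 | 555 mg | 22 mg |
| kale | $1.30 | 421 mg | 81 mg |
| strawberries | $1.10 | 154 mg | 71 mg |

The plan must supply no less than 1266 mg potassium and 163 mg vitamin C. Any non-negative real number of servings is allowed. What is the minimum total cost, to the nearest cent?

This is a tiny linear program; its minimum lies at a vertex of the feasible set. List the vertices and price them.
spinach only: max(1266/555, 163/22) = 7.409 servings → $7.78.
kale only: max(1266/421, 163/81) = 3.007 servings → $3.91.
strawberries only: max(1266/154, 163/71) = 8.221 servings → $9.04.
spinach + kale with both tight: 0.9504 servings and 1.754 servings → $3.28.
spinach + strawberries with both tight: 1.799 servings and 1.738 servings → $3.80.
kale + strawberries: intersection lies outside the first quadrant.
So the least-cost plan costs $3.28.

$3.28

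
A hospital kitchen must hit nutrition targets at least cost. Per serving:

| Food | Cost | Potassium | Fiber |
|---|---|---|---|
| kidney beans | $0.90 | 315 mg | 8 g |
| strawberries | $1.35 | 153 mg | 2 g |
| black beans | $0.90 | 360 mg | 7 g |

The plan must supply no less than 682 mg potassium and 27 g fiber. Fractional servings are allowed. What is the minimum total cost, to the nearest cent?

$3.04

Two binding constraints pin down two serving amounts, so the optimal mix uses at most two foods. The candidates are each food alone (scaled to the tighter of potassium/fiber) and each pair with both constraints tight.
kidney beans only: max(682/315, 27/8) = 3.375 servings → $3.04.
strawberries only: max(682/153, 27/2) = 13.5 servings → $18.23.
black beans only: max(682/360, 27/7) = 3.857 servings → $3.47.
kidney beans + strawberries with both targets exact would need a negative amount; discard.
kidney beans + black beans: the both-tight solution has a negative serving — not a feasible corner.
strawberries + black beans with both targets exact would need a negative amount; discard.
Cheapest feasible corner: $3.04.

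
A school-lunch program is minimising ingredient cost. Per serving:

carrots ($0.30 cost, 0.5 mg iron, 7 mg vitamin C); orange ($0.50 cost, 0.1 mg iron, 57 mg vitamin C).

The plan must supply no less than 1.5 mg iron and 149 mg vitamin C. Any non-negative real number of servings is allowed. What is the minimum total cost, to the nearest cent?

carrots only: max(1.5/0.5, 149/7) = 21.29 servings → $6.39.
orange only: max(1.5/0.1, 149/57) = 15 servings → $7.50.
carrots + orange with both tight: 2.54 servings and 2.302 servings → $1.91.
The minimum over all feasible corners is $1.91.

$1.91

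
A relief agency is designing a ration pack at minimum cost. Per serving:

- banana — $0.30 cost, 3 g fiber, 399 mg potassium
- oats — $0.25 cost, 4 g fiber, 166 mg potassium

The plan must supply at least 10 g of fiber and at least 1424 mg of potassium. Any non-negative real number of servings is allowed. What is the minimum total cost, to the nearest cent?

Minimising a linear cost over {fiber ≥ 10, potassium ≥ 1424, servings ≥ 0} — the optimum is at a vertex, using one or two foods.
banana only: max(10/3, 1424/399) = 3.569 servings → $1.07.
oats only: max(10/4, 1424/166) = 8.578 servings → $2.14.
banana + oats with both targets exact would need a negative amount; discard.
So the least-cost plan costs $1.07.

$1.07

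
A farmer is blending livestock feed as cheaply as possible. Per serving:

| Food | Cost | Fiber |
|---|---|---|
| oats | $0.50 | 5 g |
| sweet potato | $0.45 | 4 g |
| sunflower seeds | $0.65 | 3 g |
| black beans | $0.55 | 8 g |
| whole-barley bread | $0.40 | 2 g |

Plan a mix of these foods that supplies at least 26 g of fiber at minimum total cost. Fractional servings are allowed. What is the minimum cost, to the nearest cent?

$1.79

Cost per g of fiber: black beans $0.0688, oats $0.1000, sweet potato $0.1125, whole-barley bread $0.2000, sunflower seeds $0.2167.
With no serving limits, use only black beans: 26 g / 8 g = 3.25 servings × $0.55 = $1.79.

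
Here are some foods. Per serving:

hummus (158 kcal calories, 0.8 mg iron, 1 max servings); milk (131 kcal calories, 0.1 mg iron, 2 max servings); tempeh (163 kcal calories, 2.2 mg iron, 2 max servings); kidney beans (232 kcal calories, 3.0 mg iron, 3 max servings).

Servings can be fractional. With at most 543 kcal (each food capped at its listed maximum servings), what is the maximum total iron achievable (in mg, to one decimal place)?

Iron per kcal: tempeh 0.0135, kidney beans 0.01293, hummus 0.005063, milk 0.0007634.
Take 2 servings of tempeh: uses 326 kcal, +4.4 mg iron (running total 4.4 mg).
Take 0.9353 servings of kidney beans: uses 217 kcal, +2.8 mg iron (running total 7.2 mg).
Filling greedily by iron-per-kcal is optimal for one linear limit, giving 7.2 mg.

7.2 mg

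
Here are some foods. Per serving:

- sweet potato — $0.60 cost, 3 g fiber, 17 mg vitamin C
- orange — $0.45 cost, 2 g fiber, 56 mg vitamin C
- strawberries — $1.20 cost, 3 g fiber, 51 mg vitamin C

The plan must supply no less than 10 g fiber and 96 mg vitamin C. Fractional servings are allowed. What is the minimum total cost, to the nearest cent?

$2.04

Compare the cost at each extreme point of the feasible region.
sweet potato only: max(10/3, 96/17) = 5.647 servings → $3.39.
orange only: max(10/2, 96/56) = 5 servings → $2.25.
strawberries only: max(10/3, 96/51) = 3.333 servings → $4.00.
sweet potato + orange with both tight: 2.746 servings and 0.8806 servings → $2.04.
sweet potato + strawberries with both tight: 2.176 servings and 1.157 servings → $2.69.
orange + strawberries with both targets exact would need a negative amount; discard.
Cheapest feasible corner: $2.04.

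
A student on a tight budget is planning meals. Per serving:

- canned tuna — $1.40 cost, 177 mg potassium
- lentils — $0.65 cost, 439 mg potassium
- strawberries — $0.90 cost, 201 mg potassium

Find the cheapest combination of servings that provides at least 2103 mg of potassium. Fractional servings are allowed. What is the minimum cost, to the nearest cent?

$3.11

Cost per mg of potassium: lentils $0.0015, strawberries $0.0045, canned tuna $0.0079.
With no serving limits, use only lentils: 2103 mg / 439 mg = 4.79 servings × $0.65 = $3.11.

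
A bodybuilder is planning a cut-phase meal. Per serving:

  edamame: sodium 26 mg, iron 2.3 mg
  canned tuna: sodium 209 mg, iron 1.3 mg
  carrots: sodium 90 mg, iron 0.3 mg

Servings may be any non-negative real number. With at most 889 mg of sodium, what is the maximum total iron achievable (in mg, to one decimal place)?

Iron per mg sodium: edamame 0.08846, canned tuna 0.00622, carrots 0.003333.
With no serving limits, spend the whole sodium allowance on edamame: 889 mg / 26 mg × 2.3 mg = 78.6 mg.

78.6 mg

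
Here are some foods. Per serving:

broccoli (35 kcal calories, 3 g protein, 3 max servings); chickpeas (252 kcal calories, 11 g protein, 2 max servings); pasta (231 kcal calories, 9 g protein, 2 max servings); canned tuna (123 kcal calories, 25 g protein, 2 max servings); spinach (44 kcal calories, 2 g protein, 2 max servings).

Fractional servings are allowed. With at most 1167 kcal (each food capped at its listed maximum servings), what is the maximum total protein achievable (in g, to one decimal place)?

93.7 g

Protein per kcal: canned tuna 0.2033, broccoli 0.08571, spinach 0.04545, chickpeas 0.04365, pasta 0.03896.
Take 2 servings of canned tuna: uses 246 kcal, +50.0 g protein (running total 50.0 g).
Take 3 servings of broccoli: uses 105 kcal, +9.0 g protein (running total 59.0 g).
Take 2 servings of spinach: uses 88 kcal, +4.0 g protein (running total 63.0 g).
Take 2 servings of chickpeas: uses 504 kcal, +22.0 g protein (running total 85.0 g).
Take 0.9697 servings of pasta: uses 224 kcal, +8.7 g protein (running total 93.7 g).
Filling greedily by protein-per-kcal is optimal for one linear limit, giving 93.7 g.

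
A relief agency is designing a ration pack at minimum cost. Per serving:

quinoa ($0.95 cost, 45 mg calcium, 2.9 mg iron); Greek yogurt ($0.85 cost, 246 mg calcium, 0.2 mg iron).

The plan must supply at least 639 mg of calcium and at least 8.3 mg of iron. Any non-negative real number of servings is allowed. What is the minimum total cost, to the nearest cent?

For a min-cost LP with two ≥-constraints, a basic feasible solution has at most two positive variables.
quinoa only: max(639/45, 8.3/2.9) = 14.2 servings → $13.49.
Greek yogurt only: max(639/246, 8.3/0.2) = 41.5 servings → $35.27.
quinoa + Greek yogurt with both tight: 2.717 servings and 2.101 servings → $4.37.
So the least-cost plan costs $4.37.

$4.37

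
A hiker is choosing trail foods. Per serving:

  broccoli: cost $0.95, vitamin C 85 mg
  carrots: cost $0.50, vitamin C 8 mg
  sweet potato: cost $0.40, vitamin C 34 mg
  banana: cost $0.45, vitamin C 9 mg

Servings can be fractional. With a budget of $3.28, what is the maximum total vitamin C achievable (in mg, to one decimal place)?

Vitamin C per dollar: broccoli 89.47, sweet potato 85, banana 20, carrots 16.
With no serving limits, spend the whole cost allowance on broccoli: $3.28 / $0.95 × 85 mg = 293.5 mg.

293.5 mg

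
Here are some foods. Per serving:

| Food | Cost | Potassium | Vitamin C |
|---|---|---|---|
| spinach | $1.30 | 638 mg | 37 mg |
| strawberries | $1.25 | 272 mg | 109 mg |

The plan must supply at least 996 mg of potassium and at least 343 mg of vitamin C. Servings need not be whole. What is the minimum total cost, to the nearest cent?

$4.16

Minimising a linear cost over {potassium ≥ 996, vitamin C ≥ 343, servings ≥ 0} — the optimum is at a vertex, using one or two foods.
spinach only: max(996/638, 343/37) = 9.27 servings → $12.05.
strawberries only: max(996/272, 343/109) = 3.662 servings → $4.58.
spinach + strawberries with both tight: 0.2567 servings and 3.06 servings → $4.16.
Cheapest feasible corner: $4.16.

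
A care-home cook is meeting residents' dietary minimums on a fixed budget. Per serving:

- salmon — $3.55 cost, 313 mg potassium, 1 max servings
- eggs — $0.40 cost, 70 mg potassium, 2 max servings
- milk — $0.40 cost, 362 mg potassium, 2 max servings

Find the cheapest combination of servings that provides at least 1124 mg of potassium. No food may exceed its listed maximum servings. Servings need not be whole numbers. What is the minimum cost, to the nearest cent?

$4.55

Cost per mg of potassium: milk $0.0011, eggs $0.0057, salmon $0.0113.
Take 2 servings of milk: +724.0 mg potassium for $0.80 (total $0.80, still need 400.0 mg).
Take 2 servings of eggs: +140.0 mg potassium for $0.80 (total $1.60, still need 260.0 mg).
Take 0.8307 servings of salmon: +260.0 mg potassium for $2.95 (total $4.55, still need 0.0 mg).
Greedy by cheapest-per-mg is optimal for a single linear constraint, so the minimum cost is $4.55.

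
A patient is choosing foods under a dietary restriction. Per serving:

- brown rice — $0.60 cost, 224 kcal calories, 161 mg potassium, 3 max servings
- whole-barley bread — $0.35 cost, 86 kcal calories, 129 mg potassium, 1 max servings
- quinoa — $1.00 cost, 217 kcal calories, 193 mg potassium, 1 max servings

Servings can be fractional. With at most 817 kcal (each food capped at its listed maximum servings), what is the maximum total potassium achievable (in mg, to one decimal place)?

Potassium per kcal: whole-barley bread 1.5, quinoa 0.8894, brown rice 0.7188.
Take 1 serving of whole-barley bread: uses 86 kcal, +129.0 mg potassium (running total 129.0 mg).
Take 1 serving of quinoa: uses 217 kcal, +193.0 mg potassium (running total 322.0 mg).
Take 2.295 servings of brown rice: uses 514 kcal, +369.4 mg potassium (running total 691.4 mg).
Greedy by best ratio exhausts the calories allowance optimally: 691.4 mg.

691.4 mg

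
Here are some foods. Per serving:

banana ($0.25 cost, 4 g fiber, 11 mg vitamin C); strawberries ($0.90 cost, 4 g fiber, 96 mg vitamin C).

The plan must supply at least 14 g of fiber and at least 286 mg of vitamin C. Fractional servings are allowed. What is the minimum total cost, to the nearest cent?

$2.77

banana only: max(14/4, 286/11) = 26 servings → $6.50.
strawberries only: max(14/4, 286/96) = 3.5 servings → $3.15.
banana + strawberries with both tight: 0.5882 servings and 2.912 servings → $2.77.
The minimum over all feasible corners is $2.77.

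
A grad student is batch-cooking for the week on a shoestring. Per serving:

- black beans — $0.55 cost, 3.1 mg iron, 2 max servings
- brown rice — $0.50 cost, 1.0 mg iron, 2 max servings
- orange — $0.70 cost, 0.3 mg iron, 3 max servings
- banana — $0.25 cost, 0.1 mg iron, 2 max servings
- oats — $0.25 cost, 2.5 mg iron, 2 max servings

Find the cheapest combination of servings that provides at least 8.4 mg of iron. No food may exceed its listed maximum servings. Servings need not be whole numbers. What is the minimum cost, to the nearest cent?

Cost per mg of iron: oats $0.1000, black beans $0.1774, brown rice $0.5000, orange $2.3333, banana $2.5000.
Take 2 servings of oats: +5.0 mg iron for $0.50 (total $0.50, still need 3.4 mg).
Take 1.097 servings of black beans: +3.4 mg iron for $0.60 (total $1.10, still need 0.0 mg).
Filling from the cheapest source first is optimal under one linear minimum: $1.10.

$1.10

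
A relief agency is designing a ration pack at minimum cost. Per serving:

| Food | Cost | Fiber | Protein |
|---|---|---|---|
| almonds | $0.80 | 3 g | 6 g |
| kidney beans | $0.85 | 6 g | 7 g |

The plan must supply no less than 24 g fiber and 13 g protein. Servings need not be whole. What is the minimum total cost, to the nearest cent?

At the optimum either one food covers both requirements or two foods hit both targets exactly; no other combination can be cheaper.
almonds only: max(24/3, 13/6) = 8 servings → $6.40.
kidney beans only: max(24/6, 13/7) = 4 servings → $3.40.
almonds + kidney beans: the both-tight solution has a negative serving — not a feasible corner.
So the least-cost plan costs $3.40.

$3.40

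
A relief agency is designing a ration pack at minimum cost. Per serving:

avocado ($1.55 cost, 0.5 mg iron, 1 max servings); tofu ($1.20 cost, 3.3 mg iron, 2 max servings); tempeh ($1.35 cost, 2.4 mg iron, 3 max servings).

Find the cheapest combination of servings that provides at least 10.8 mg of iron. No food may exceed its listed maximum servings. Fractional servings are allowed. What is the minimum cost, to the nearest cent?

$4.76

Cost per mg of iron: tofu $0.3636, tempeh $0.5625, avocado $3.1000.
Take 2 servings of tofu: +6.6 mg iron for $2.40 (total $2.40, still need 4.2 mg).
Take 1.75 servings of tempeh: +4.2 mg iron for $2.36 (total $4.76, still need 0.0 mg).
Filling from the cheapest source first is optimal under one linear minimum: $4.76.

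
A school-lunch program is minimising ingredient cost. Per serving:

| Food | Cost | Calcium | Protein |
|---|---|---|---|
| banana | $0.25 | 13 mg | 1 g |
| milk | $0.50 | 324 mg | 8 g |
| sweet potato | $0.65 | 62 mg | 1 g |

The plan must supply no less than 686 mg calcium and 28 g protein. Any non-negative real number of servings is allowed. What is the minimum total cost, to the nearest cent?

This is a tiny linear program; its minimum lies at a vertex of the feasible set. List the vertices and price them.
banana only: max(686/13, 28/1) = 52.77 servings → $13.19.
milk only: max(686/324, 28/8) = 3.5 servings → $1.75.
sweet potato only: max(686/62, 28/1) = 28 servings → $18.20.
banana + milk with both tight: 16.29 servings and 1.464 servings → $4.80.
banana + sweet potato with both tight: 21.43 servings and 6.571 servings → $9.63.
milk + sweet potato: the both-tight solution has a negative serving — not a feasible corner.
So the least-cost plan costs $1.75.

$1.75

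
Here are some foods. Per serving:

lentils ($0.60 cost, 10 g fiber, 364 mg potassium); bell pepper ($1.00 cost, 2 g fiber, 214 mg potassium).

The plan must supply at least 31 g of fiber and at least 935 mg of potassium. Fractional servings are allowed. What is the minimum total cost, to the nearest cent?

$1.86

The cheapest plan sits at a corner of the feasible region — with two constraints it uses at most two foods.
lentils only: max(31/10, 935/364) = 3.1 servings → $1.86.
bell pepper only: max(31/2, 935/214) = 15.5 servings → $15.50.
lentils + bell pepper with both targets exact would need a negative amount; discard.
Cheapest feasible corner: $1.86.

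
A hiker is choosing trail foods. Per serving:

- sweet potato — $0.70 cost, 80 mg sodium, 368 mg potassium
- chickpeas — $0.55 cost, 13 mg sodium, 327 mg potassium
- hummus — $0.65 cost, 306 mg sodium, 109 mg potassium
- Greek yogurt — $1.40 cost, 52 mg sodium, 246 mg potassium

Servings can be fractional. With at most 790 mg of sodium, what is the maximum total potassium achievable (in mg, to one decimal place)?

19871.5 mg

Potassium per mg sodium: chickpeas 25.15, Greek yogurt 4.731, sweet potato 4.6, hummus 0.3562.
With no serving limits, spend the whole sodium allowance on chickpeas: 790 mg / 13 mg × 327 mg = 19871.5 mg.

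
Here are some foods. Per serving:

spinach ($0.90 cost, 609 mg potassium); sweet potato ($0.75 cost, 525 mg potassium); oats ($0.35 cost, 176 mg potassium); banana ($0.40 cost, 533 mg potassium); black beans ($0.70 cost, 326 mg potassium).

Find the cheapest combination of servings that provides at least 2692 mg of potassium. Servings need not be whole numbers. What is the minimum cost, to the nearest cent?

$2.02

Cost per mg of potassium: banana $0.0008, sweet potato $0.0014, spinach $0.0015, oats $0.0020, black beans $0.0021.
With no serving limits, use only banana: 2692 mg / 533 mg = 5.051 servings × $0.40 = $2.02.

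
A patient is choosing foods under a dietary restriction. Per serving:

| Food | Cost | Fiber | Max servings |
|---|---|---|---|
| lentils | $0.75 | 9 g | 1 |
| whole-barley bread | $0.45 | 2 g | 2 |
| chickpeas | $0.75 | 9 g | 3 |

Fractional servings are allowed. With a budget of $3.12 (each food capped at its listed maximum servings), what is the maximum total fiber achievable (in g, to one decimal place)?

Fiber per dollar: lentils 12, chickpeas 12, whole-barley bread 4.444.
Take 1 serving of lentils: spends $0.75, +9.0 g fiber (running total 9.0 g).
Take 3 servings of chickpeas: spends $2.25, +27.0 g fiber (running total 36.0 g).
Take 0.2667 servings of whole-barley bread: spends $0.12, +0.5 g fiber (running total 36.5 g).
Greedy by best ratio exhausts the cost allowance optimally: 36.5 g.

36.5 g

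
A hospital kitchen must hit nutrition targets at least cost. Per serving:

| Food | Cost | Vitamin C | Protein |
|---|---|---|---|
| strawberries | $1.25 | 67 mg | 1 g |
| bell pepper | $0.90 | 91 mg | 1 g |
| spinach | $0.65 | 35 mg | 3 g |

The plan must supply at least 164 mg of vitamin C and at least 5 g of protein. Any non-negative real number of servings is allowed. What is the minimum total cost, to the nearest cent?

strawberries only: max(164/67, 5/1) = 5 servings → $6.25.
bell pepper only: max(164/91, 5/1) = 5 servings → $4.50.
spinach only: max(164/35, 5/3) = 4.686 servings → $3.05.
strawberries + bell pepper: intersection lies outside the first quadrant.
strawberries + spinach with both tight: 1.91 servings and 1.03 servings → $3.06.
bell pepper + spinach with both tight: 1.332 servings and 1.223 servings → $1.99.
The minimum over all feasible corners is $1.99.

$1.99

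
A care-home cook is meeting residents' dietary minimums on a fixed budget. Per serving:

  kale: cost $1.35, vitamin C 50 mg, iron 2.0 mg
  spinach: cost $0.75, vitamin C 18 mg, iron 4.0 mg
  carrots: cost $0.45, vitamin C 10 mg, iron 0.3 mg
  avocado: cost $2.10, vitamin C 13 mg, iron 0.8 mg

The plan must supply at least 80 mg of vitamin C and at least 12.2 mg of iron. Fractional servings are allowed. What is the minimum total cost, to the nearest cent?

$2.88

With two linear requirements the optimum uses one or two foods; enumerate the corners.
kale only: max(80/50, 12.2/2.0) = 6.1 servings → $8.23.
spinach only: max(80/18, 12.2/4.0) = 4.444 servings → $3.33.
carrots only: max(80/10, 12.2/0.3) = 40.67 servings → $18.30.
avocado only: max(80/13, 12.2/0.8) = 15.25 servings → $32.02.
kale + spinach with both tight: 0.6122 servings and 2.744 servings → $2.88.
kale + carrots with both targets exact would need a negative amount; discard.
kale + avocado: intersection lies outside the first quadrant.
spinach + carrots with both tight: 2.832 servings and 2.902 servings → $3.43.
spinach + avocado with both tight: 2.516 servings and 2.67 servings → $7.49.
carrots + avocado: the both-tight solution has a negative serving — not a feasible corner.
So the least-cost plan costs $2.88.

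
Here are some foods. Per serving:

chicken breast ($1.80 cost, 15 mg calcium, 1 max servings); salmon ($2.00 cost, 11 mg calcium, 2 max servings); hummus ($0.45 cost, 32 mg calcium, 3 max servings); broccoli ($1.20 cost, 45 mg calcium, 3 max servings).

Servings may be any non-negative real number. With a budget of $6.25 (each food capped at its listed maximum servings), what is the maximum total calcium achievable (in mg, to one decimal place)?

Calcium per dollar: hummus 71.11, broccoli 37.5, chicken breast 8.333, salmon 5.5.
Take 3 servings of hummus: spends $1.35, +96.0 mg calcium (running total 96.0 mg).
Take 3 servings of broccoli: spends $3.60, +135.0 mg calcium (running total 231.0 mg).
Take 0.7222 servings of chicken breast: spends $1.30, +10.8 mg calcium (running total 241.8 mg).
Filling greedily by calcium-per-dollar is optimal for one linear limit, giving 241.8 mg.

241.8 mg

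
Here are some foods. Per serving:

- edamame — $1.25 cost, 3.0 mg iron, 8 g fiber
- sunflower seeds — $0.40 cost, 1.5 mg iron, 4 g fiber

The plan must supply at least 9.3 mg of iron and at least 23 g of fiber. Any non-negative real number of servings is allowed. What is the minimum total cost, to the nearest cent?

$2.48

A basic optimal solution has at most two foods positive. Try each food alone and each pair with both targets met exactly.
edamame only: max(9.3/3.0, 23/8) = 3.1 servings → $3.88.
sunflower seeds only: max(9.3/1.5, 23/4) = 6.2 servings → $2.48.
edamame + sunflower seeds (both tight): parallel constraints — no distinct corner.
Cheapest feasible corner: $2.48.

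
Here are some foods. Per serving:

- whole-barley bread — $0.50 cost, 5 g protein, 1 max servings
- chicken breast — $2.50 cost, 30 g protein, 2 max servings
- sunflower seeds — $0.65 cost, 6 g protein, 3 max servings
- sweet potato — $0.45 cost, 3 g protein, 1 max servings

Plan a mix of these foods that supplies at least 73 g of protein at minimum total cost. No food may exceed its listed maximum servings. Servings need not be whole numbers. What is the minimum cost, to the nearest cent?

$6.37

Cost per g of protein: chicken breast $0.0833, whole-barley bread $0.1000, sunflower seeds $0.1083, sweet potato $0.1500.
Take 2 servings of chicken breast: +60.0 g protein for $5.00 (total $5.00, still need 13.0 g).
Take 1 serving of whole-barley bread: +5.0 g protein for $0.50 (total $5.50, still need 8.0 g).
Take 1.333 servings of sunflower seeds: +8.0 g protein for $0.87 (total $6.37, still need 0.0 g).
Greedy by cheapest-per-g is optimal for a single linear constraint, so the minimum cost is $6.37.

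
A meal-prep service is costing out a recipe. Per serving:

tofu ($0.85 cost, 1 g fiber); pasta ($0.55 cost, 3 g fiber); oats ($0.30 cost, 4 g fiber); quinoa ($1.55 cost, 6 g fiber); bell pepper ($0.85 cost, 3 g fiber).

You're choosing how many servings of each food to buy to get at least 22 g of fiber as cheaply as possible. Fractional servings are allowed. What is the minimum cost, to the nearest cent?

Cost per g of fiber: oats $0.0750, pasta $0.1833, quinoa $0.2583, bell pepper $0.2833, tofu $0.8500.
With no serving limits, use only oats: 22 g / 4 g = 5.5 servings × $0.30 = $1.65.

$1.65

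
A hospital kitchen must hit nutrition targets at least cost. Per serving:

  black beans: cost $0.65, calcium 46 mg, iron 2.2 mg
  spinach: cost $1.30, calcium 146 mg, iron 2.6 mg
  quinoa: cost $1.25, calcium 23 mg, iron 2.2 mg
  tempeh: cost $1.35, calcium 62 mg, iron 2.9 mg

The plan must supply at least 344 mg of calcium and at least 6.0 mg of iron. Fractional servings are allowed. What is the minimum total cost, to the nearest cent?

This is a tiny linear program; its minimum lies at a vertex of the feasible set. List the vertices and price them.
black beans only: max(344/46, 6.0/2.2) = 7.478 servings → $4.86.
spinach only: max(344/146, 6.0/2.6) = 2.356 servings → $3.06.
quinoa only: max(344/23, 6.0/2.2) = 14.96 servings → $18.70.
tempeh only: max(344/62, 6.0/2.9) = 5.548 servings → $7.49.
black beans + spinach: intersection lies outside the first quadrant.
black beans + quinoa: intersection lies outside the first quadrant.
black beans + tempeh: intersection lies outside the first quadrant.
spinach + quinoa: the both-tight solution has a negative serving — not a feasible corner.
spinach + tempeh with both targets exact would need a negative amount; discard.
quinoa + tempeh: intersection lies outside the first quadrant.
Cheapest feasible corner: $3.06.

$3.06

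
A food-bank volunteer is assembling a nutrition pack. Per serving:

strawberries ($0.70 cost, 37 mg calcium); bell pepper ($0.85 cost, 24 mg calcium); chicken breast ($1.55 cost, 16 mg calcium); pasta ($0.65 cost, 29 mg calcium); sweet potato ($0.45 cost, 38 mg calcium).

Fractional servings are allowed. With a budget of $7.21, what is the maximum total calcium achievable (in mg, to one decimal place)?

608.8 mg

Calcium per dollar: sweet potato 84.44, strawberries 52.86, pasta 44.62, bell pepper 28.24, chicken breast 10.32.
With no serving limits, spend the whole cost allowance on sweet potato: $7.21 / $0.45 × 38 mg = 608.8 mg.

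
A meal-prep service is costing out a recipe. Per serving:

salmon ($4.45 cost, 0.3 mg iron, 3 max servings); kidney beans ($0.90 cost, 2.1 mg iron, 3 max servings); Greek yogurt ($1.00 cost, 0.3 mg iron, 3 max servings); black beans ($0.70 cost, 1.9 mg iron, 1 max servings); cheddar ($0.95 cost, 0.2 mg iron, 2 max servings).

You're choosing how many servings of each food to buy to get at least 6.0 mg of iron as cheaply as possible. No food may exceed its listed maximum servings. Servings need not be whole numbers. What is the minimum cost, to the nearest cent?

Cost per mg of iron: black beans $0.3684, kidney beans $0.4286, Greek yogurt $3.3333, cheddar $4.7500, salmon $14.8333.
Take 1 serving of black beans: +1.9 mg iron for $0.70 (total $0.70, still need 4.1 mg).
Take 1.952 servings of kidney beans: +4.1 mg iron for $1.76 (total $2.46, still need 0.0 mg).
Filling from the cheapest source first is optimal under one linear minimum: $2.46.

$2.46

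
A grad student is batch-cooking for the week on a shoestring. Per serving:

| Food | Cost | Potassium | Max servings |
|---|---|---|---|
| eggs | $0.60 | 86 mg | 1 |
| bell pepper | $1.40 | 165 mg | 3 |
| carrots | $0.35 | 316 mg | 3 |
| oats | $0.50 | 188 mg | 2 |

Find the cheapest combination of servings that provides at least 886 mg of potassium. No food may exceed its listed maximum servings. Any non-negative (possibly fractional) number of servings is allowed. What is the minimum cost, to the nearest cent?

$0.98

Cost per mg of potassium: carrots $0.0011, oats $0.0027, eggs $0.0070, bell pepper $0.0085.
Take 2.804 servings of carrots: +886.0 mg potassium for $0.98 (total $0.98, still need 0.0 mg).
Filling from the cheapest source first is optimal under one linear minimum: $0.98.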